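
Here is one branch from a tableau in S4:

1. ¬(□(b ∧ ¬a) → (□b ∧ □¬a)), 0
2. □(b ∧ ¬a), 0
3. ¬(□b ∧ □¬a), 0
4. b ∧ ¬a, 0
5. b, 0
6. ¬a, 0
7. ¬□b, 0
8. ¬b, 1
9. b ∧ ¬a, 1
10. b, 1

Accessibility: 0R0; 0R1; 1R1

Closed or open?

Both b and ¬b appear at 1.

Closed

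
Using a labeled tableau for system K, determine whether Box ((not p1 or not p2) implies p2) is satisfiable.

1. Box ((not p1 or not p2) implies p2), 0

Satisfiable (open branch found)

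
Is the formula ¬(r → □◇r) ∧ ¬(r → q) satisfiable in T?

Satisfiable (open branch found)

1. ¬(r → □◇r) ∧ ¬(r → q), u
2. ¬(r → □◇r), u
3. ¬(r → q), u
4. r, u
5. ¬□◇r, u
6. ¬q, u
7. ¬◇r, v
8. ¬r, v
Accessibility: uRu, uRv, vRv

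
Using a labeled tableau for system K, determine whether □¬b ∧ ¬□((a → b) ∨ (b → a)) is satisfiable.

1. □¬b ∧ ¬□((a → b) ∨ (b → a)), u
2. □¬b, u
3. ¬□((a → b) ∨ (b → a)), u
4. ¬((a → b) ∨ (b → a)), v
5. ¬(a → b), v
6. ¬(b → a), v
7. a, v
8. ¬b, v
9. b, v
10. ¬a, v
Accessibility: uRv
Branch closes: b and ¬b both at v.
All branches of the tableau close; one closing branch shown above.

No, unsatisfiable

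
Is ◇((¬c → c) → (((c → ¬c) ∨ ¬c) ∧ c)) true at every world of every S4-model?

Not valid

Tableau for the negation ¬◇((¬c → c) → (((c → ¬c) ∨ ¬c) ∧ c)):
1. ¬◇((¬c → c) → (((c → ¬c) ∨ ¬c) ∧ c)), u
2. ¬((¬c → c) → (((c → ¬c) ∨ ¬c) ∧ c)), u   [¬◇-rule on 1 via uRu]
3. ¬c → c, u   [¬→-rule on 2]
4. ¬(((c → ¬c) ∨ ¬c) ∧ c), u   [¬→-rule on 2]
5. c, u   [→-rule on 3 (branches; this branch)]
6. ¬((c → ¬c) ∨ ¬c), u   [¬∧-rule on 4 (branches; this branch)]
7. ¬(c → ¬c), u   [¬∨-rule on 6]
Accessibility: uRu
The negation has an open branch (countermodel exists).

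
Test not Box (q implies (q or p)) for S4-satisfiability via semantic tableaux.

Unsatisfiable (every branch closes)

1. not Box (q implies (q or p)), 0
2. not (q implies (q or p)), 1
3. q, 1
4. not (q or p), 1
5. not q, 1
6. not p, 1
Accessibility: 0R0, 0R1, 1R1
Branch closes: q and not q both at 1.
All branches of the tableau close; one closing branch shown above.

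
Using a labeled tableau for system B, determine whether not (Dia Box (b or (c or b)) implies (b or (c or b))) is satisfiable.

No, unsatisfiable

1. not (Dia Box (b or (c or b)) implies (b or (c or b))), w0
2. Dia Box (b or (c or b)), w0
3. not (b or (c or b)), w0
4. not b, w0
5. not (c or b), w0
6. not c, w0
7. Box (b or (c or b)), w1
8. b or (c or b), w0
9. b or (c or b), w1
10. c or b, w0
11. c or b, w1
12. b, w0
Accessibility: w0Rw0, w0Rw1, w1Rw0, w1Rw1
Branch closes: b and not b both at w0.
(One branch shown.) All branches close.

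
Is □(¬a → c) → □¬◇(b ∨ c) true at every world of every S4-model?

Tableau for the negation ¬(□(¬a → c) → □¬◇(b ∨ c)):
1. ¬(□(¬a → c) → □¬◇(b ∨ c)), u
2. □(¬a → c), u
3. ¬□¬◇(b ∨ c), u
4. ¬a → c, u
5. c, u
6. ◇(b ∨ c), v
7. ¬a → c, v
8. c, v
9. b ∨ c, w
10. ¬a → c, w
11. c, w
Accessibility: uRu, uRv, uRw, vRv, vRw, wRw
The negation has an open branch (countermodel exists).

No, not valid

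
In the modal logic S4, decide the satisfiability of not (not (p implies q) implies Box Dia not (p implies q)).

1. not (not (p implies q) implies Box Dia not (p implies q)), w0
2. not (p implies q), w0
3. not Box Dia not (p implies q), w0
4. p, w0
5. not q, w0
6. not Dia not (p implies q), w1
7. p implies q, w1
8. q, w1
Accessibility: w0Rw0, w0Rw1, w1Rw1

Yes, satisfiable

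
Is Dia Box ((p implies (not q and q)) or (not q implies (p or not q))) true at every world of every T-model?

Tableau for the negation not Dia Box ((p implies (not q and q)) or (not q implies (p or not q))):
1. not Dia Box ((p implies (not q and q)) or (not q implies (p or not q))), 0
2. not Box ((p implies (not q and q)) or (not q implies (p or not q))), 0   [neg-Dia-rule on 1 via 0R0]
3. not ((p implies (not q and q)) or (not q implies (p or not q))), 1   [neg-Box-rule on 2: fresh world 1, 0R1]
4. not (p implies (not q and q)), 1   [neg-or-rule on 3]
5. not (not q implies (p or not q)), 1   [neg-or-rule on 3]
6. p, 1   [neg-implies-rule on 4]
7. not (not q and q), 1   [neg-implies-rule on 4]
8. not q, 1   [neg-implies-rule on 5]
9. not (p or not q), 1   [neg-implies-rule on 5]
10. not p, 1   [neg-or-rule on 9]
11. q, 1   [neg-or-rule on 9]
Accessibility: 0R0, 0R1, 1R1
Branch closes: p and not p both at 1.
Every branch of the negation's tableau closes; the branch above is one of them.

Valid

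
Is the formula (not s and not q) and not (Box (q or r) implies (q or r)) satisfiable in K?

1. (not s and not q) and not (Box (q or r) implies (q or r)), u
2. not s and not q, u
3. not (Box (q or r) implies (q or r)), u
4. not s, u
5. not q, u
6. Box (q or r), u
7. not (q or r), u
8. not r, u

Satisfiable (open branch found)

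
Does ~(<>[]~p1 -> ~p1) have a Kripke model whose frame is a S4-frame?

Satisfiable

1. ~(<>[]~p1 -> ~p1), w0
2. <>[]~p1, w0
3. p1, w0
4. []~p1, w1
5. ~p1, w1
Accessibility: w0Rw0, w0Rw1, w1Rw1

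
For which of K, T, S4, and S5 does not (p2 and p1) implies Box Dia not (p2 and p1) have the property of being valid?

S4-tableau for the negation not (not (p2 and p1) implies Box Dia not (p2 and p1)):
1. not (not (p2 and p1) implies Box Dia not (p2 and p1)), w0
2. not (p2 and p1), w0
3. not Box Dia not (p2 and p1), w0
4. not p1, w0
5. not Dia not (p2 and p1), w1
6. p2 and p1, w1
7. p2, w1
8. p1, w1
Accessibility: w0Rw0, w0Rw1, w1Rw1
Complete open branch: countermodel on an S4-frame, so not valid in S4, nor in K, T (the same frame is also a K-frame and a T-frame).
S5-tableau for the negation not (not (p2 and p1) implies Box Dia not (p2 and p1)):
1. not (not (p2 and p1) implies Box Dia not (p2 and p1)), w0
2. not (p2 and p1), w0
3. not Box Dia not (p2 and p1), w0
4. not p1, w0
5. not Dia not (p2 and p1), w1
6. p2 and p1, w0
7. p2, w0
8. p1, w0
Accessibility: w0Rw0, w0Rw1, w1Rw0, w1Rw1
Branch closes: p1 and not p1 both at w0.
Every branch closes (one shown): valid in S5.

S5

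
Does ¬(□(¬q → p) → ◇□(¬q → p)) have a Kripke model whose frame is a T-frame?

Unsatisfiable

1. ¬(□(¬q → p) → ◇□(¬q → p)), 0
2. □(¬q → p), 0   [¬→-rule on 1]
3. ¬◇□(¬q → p), 0   [¬→-rule on 1]
4. ¬q → p, 0   [□-rule on 2 via 0R0]
5. ¬□(¬q → p), 0   [¬◇-rule on 3 via 0R0]
6. p, 0   [→-rule on 4 (branches; this branch)]
7. ¬(¬q → p), 1   [¬□-rule on 5: fresh world 1, 0R1]
8. ¬q, 1   [¬→-rule on 7]
9. ¬p, 1   [¬→-rule on 7]
10. ¬q → p, 1   [□-rule on 2 via 0R1]
11. ¬□(¬q → p), 1   [¬◇-rule on 3 via 0R1]
12. p, 1   [→-rule on 10 (branches; this branch)]
Accessibility: 0R0, 0R1, 1R1
Branch closes: p and ¬p both at 1.
(One branch shown.) All branches close.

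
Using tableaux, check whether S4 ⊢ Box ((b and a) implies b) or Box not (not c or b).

Valid in S4

Tableau for the negation not (Box ((b and a) implies b) or Box not (not c or b)):
1. not (Box ((b and a) implies b) or Box not (not c or b)), 0
2. not Box ((b and a) implies b), 0   [neg-or-rule on 1]
3. not Box not (not c or b), 0   [neg-or-rule on 1]
4. not ((b and a) implies b), 1   [neg-Box-rule on 2: fresh world 1, 0R1]
5. b and a, 1   [neg-implies-rule on 4]
6. not b, 1   [neg-implies-rule on 4]
7. b, 1   [and-rule on 5]
8. a, 1   [and-rule on 5]
Accessibility: 0R0, 0R1, 1R1
Branch closes: b and not b both at 1.
Every branch of the negation's tableau closes; the branch above is one of them.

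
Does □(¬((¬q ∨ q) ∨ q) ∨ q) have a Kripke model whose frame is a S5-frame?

Satisfiable (open branch found)

1. □(¬((¬q ∨ q) ∨ q) ∨ q), u
2. ¬((¬q ∨ q) ∨ q) ∨ q, u
3. q, u
Accessibility: uRu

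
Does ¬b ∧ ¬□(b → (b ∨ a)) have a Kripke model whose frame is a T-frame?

Unsatisfiable

1. ¬b ∧ ¬□(b → (b ∨ a)), u
2. ¬b, u   [∧-rule on 1]
3. ¬□(b → (b ∨ a)), u   [∧-rule on 1]
4. ¬(b → (b ∨ a)), v   [¬□-rule on 3: fresh world v, uRv]
5. b, v   [¬→-rule on 4]
6. ¬(b ∨ a), v   [¬→-rule on 4]
7. ¬b, v   [¬∨-rule on 6]
8. ¬a, v   [¬∨-rule on 6]
Accessibility: uRu, uRv, vRv
Branch closes: b and ¬b both at v.
All branches of the tableau close; one closing branch shown above.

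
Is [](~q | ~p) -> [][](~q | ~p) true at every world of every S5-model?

Tableau for the negation ~([](~q | ~p) -> [][](~q | ~p)):
1. ~([](~q | ~p) -> [][](~q | ~p)), 0
2. [](~q | ~p), 0
3. ~[][](~q | ~p), 0
4. ~q | ~p, 0
5. ~p, 0
6. ~[](~q | ~p), 1
7. ~q | ~p, 1
8. ~p, 1
9. ~(~q | ~p), 2
10. q, 2
11. p, 2
12. ~q | ~p, 2
13. ~p, 2
Accessibility: 0R0, 0R1, 0R2, 1R0, 1R1, 1R2, 2R0, 2R1, 2R2
Branch closes: p and ~p both at 2.
All branches of the negation close; one closing branch shown above.

Yes, valid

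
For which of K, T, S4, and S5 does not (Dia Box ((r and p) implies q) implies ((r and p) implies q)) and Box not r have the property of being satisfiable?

K

T-tableau for the formula:
1. not (Dia Box ((r and p) implies q) implies ((r and p) implies q)) and Box not r, w0
2. not (Dia Box ((r and p) implies q) implies ((r and p) implies q)), w0
3. Box not r, w0
4. Dia Box ((r and p) implies q), w0
5. not ((r and p) implies q), w0
6. r and p, w0
7. not q, w0
8. r, w0
9. p, w0
10. not r, w0
Accessibility: w0Rw0
Branch closes: r and not r both at w0.
Every branch closes (one shown): unsatisfiable in T, hence also in S4, S5 (every S4/S5-frame is a T-frame).
K-tableau for the formula:
1. not (Dia Box ((r and p) implies q) implies ((r and p) implies q)) and Box not r, w0
2. not (Dia Box ((r and p) implies q) implies ((r and p) implies q)), w0
3. Box not r, w0
4. Dia Box ((r and p) implies q), w0
5. not ((r and p) implies q), w0
6. r and p, w0
7. not q, w0
8. r, w0
9. p, w0
10. Box ((r and p) implies q), w1
11. not r, w1
Accessibility: w0Rw1
Complete open branch: satisfiable in K.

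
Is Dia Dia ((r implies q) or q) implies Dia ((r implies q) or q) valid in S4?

Tableau for the negation not (Dia Dia ((r implies q) or q) implies Dia ((r implies q) or q)):
1. not (Dia Dia ((r implies q) or q) implies Dia ((r implies q) or q)), 0
2. Dia Dia ((r implies q) or q), 0   [neg-implies-rule on 1]
3. not Dia ((r implies q) or q), 0   [neg-implies-rule on 1]
4. not ((r implies q) or q), 0   [neg-Dia-rule on 3 via 0R0]
5. not (r implies q), 0   [neg-or-rule on 4]
6. not q, 0   [neg-or-rule on 4]
7. r, 0   [neg-implies-rule on 5]
8. Dia ((r implies q) or q), 1   [Dia-rule on 2: fresh world 1, 0R1]
9. not ((r implies q) or q), 1   [neg-Dia-rule on 3 via 0R1]
10. not (r implies q), 1   [neg-or-rule on 9]
11. not q, 1   [neg-or-rule on 9]
12. r, 1   [neg-implies-rule on 10]
13. (r implies q) or q, 2   [Dia-rule on 8: fresh world 2, 1R2]
14. not ((r implies q) or q), 2   [neg-Dia-rule on 3 via 0R2]
15. not (r implies q), 2   [neg-or-rule on 14]
16. not q, 2   [neg-or-rule on 14]
17. r, 2   [neg-implies-rule on 15]
18. r implies q, 2   [or-rule on 13 (branches; this branch)]
19. q, 2   [implies-rule on 18 (branches; this branch)]
Accessibility: 0R0, 0R1, 0R2, 1R1, 1R2, 2R2
Branch closes: q and not q both at 2.
All branches of the negation close; one closing branch shown above.

Valid in S4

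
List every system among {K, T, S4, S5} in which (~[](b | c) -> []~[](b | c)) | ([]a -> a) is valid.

T, S4, S5

K-tableau for the negation ~((~[](b | c) -> []~[](b | c)) | ([]a -> a)):
1. ~((~[](b | c) -> []~[](b | c)) | ([]a -> a)), u
2. ~(~[](b | c) -> []~[](b | c)), u
3. ~([]a -> a), u
4. ~[](b | c), u
5. ~[]~[](b | c), u
6. []a, u
7. ~a, u
8. ~(b | c), v
9. ~b, v
10. ~c, v
11. a, v
12. [](b | c), w
13. a, w
Accessibility: uRv, uRw
Complete open branch: countermodel on a K-frame, so not valid in K.
T-tableau for the negation ~((~[](b | c) -> []~[](b | c)) | ([]a -> a)):
1. ~((~[](b | c) -> []~[](b | c)) | ([]a -> a)), u
2. ~(~[](b | c) -> []~[](b | c)), u
3. ~([]a -> a), u
4. ~[](b | c), u
5. ~[]~[](b | c), u
6. []a, u
7. ~a, u
8. a, u
Accessibility: uRu
Branch closes: a and ~a both at u.
Every branch closes (one shown): valid in T, hence also in S4, S5 (every theorem of T is a theorem of S4 and S5).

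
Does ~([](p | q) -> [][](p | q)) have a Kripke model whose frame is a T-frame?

Yes, satisfiable

1. ~([](p | q) -> [][](p | q)), w0
2. [](p | q), w0
3. ~[][](p | q), w0
4. p | q, w0
5. q, w0
6. ~[](p | q), w1
7. p | q, w1
8. q, w1
9. ~(p | q), w2
10. ~p, w2
11. ~q, w2
Accessibility: w0Rw0, w0Rw1, w1Rw1, w1Rw2, w2Rw2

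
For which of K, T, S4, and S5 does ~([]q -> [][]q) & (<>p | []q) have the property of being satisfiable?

K, T

S4-tableau for the formula:
1. ~([]q -> [][]q) & (<>p | []q), 0
2. ~([]q -> [][]q), 0   [&-rule on 1]
3. <>p | []q, 0   [&-rule on 1]
4. []q, 0   [~->-rule on 2]
5. ~[][]q, 0   [~->-rule on 2]
6. q, 0   [[]-rule on 4 via 0R0]
7. <>p, 0   [|-rule on 3 (branches; this branch)]
8. ~[]q, 1   [~[]-rule on 5: fresh world 1, 0R1]
9. q, 1   [[]-rule on 4 via 0R1]
10. p, 2   [<>-rule on 7: fresh world 2, 0R2]
11. q, 2   [[]-rule on 4 via 0R2]
12. ~q, 3   [~[]-rule on 8: fresh world 3, 1R3]
13. q, 3   [[]-rule on 4 via 0R3]
Accessibility: 0R0, 0R1, 0R2, 0R3, 1R1, 1R3, 2R2, 3R3
Branch closes: q and ~q both at 3.
Every branch closes (one shown): unsatisfiable in S4, hence also in S5 (every S5-frame is an S4-frame).
T-tableau for the formula:
1. ~([]q -> [][]q) & (<>p | []q), 0
2. ~([]q -> [][]q), 0   [&-rule on 1]
3. <>p | []q, 0   [&-rule on 1]
4. []q, 0   [~->-rule on 2]
5. ~[][]q, 0   [~->-rule on 2]
6. q, 0   [[]-rule on 4 via 0R0]
7. ~[]q, 1   [~[]-rule on 5: fresh world 1, 0R1]
8. q, 1   [[]-rule on 4 via 0R1]
9. ~q, 2   [~[]-rule on 7: fresh world 2, 1R2]
Accessibility: 0R0, 0R1, 1R1, 1R2, 2R2
Complete open branch: satisfiable in T, hence also in K (this T-model is also a K-model).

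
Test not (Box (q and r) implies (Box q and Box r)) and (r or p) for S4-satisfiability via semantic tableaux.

1. not (Box (q and r) implies (Box q and Box r)) and (r or p), w0
2. not (Box (q and r) implies (Box q and Box r)), w0
3. r or p, w0
4. Box (q and r), w0
5. not (Box q and Box r), w0
6. q and r, w0
7. q, w0
8. r, w0
9. p, w0
10. not Box r, w0
11. not r, w1
12. q and r, w1
13. q, w1
14. r, w1
Accessibility: w0Rw0, w0Rw1, w1Rw1
Branch closes: r and not r both at w1.
Every branch closes; the branch above is one of them.

Unsatisfiable (every branch closes)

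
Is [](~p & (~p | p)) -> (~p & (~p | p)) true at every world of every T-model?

Tableau for the negation ~([](~p & (~p | p)) -> (~p & (~p | p))):
1. ~([](~p & (~p | p)) -> (~p & (~p | p))), 0
2. [](~p & (~p | p)), 0
3. ~(~p & (~p | p)), 0
4. ~p & (~p | p), 0
5. ~p, 0
6. ~p | p, 0
7. ~(~p | p), 0
8. p, 0
Accessibility: 0R0
Branch closes: p and ~p both at 0.
All branches of the negation close; one closing branch shown above.

Valid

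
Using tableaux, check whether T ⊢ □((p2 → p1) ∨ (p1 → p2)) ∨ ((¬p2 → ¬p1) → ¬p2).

Tableau for the negation ¬(□((p2 → p1) ∨ (p1 → p2)) ∨ ((¬p2 → ¬p1) → ¬p2)):
1. ¬(□((p2 → p1) ∨ (p1 → p2)) ∨ ((¬p2 → ¬p1) → ¬p2)), 0
2. ¬□((p2 → p1) ∨ (p1 → p2)), 0
3. ¬((¬p2 → ¬p1) → ¬p2), 0
4. ¬p2 → ¬p1, 0
5. p2, 0
6. ¬p1, 0
7. ¬((p2 → p1) ∨ (p1 → p2)), 1
8. ¬(p2 → p1), 1
9. ¬(p1 → p2), 1
10. p2, 1
11. ¬p1, 1
12. p1, 1
13. ¬p2, 1
Accessibility: 0R0, 0R1, 1R1
Branch closes: p1 and ¬p1 both at 1.
Every branch of the negation's tableau closes; the branch above is one of them.

Yes, valid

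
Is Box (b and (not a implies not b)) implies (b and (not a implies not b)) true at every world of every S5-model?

Tableau for the negation not (Box (b and (not a implies not b)) implies (b and (not a implies not b))):
1. not (Box (b and (not a implies not b)) implies (b and (not a implies not b))), u
2. Box (b and (not a implies not b)), u
3. not (b and (not a implies not b)), u
4. b and (not a implies not b), u
5. b, u
6. not a implies not b, u
7. not (not a implies not b), u
8. not a, u
9. not b, u
Accessibility: uRu
Branch closes: b and not b both at u.
Every branch of the negation's tableau closes; the branch above is one of them.

Valid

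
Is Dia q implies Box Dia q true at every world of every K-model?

Tableau for the negation not (Dia q implies Box Dia q):
1. not (Dia q implies Box Dia q), w0
2. Dia q, w0   [neg-implies-rule on 1]
3. not Box Dia q, w0   [neg-implies-rule on 1]
4. q, w1   [Dia-rule on 2: fresh world w1, w0Rw1]
5. not Dia q, w2   [neg-Box-rule on 3: fresh world w2, w0Rw2]
Accessibility: w0Rw1, w0Rw2
The negation has an open branch (countermodel exists).

No, not valid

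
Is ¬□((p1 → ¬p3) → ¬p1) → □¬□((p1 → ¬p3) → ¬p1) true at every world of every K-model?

Invalid (countermodel exists)

Tableau for the negation ¬(¬□((p1 → ¬p3) → ¬p1) → □¬□((p1 → ¬p3) → ¬p1)):
1. ¬(¬□((p1 → ¬p3) → ¬p1) → □¬□((p1 → ¬p3) → ¬p1)), u
2. ¬□((p1 → ¬p3) → ¬p1), u   [¬→-rule on 1]
3. ¬□¬□((p1 → ¬p3) → ¬p1), u   [¬→-rule on 1]
4. ¬((p1 → ¬p3) → ¬p1), v   [¬□-rule on 2: fresh world v, uRv]
5. p1 → ¬p3, v   [¬→-rule on 4]
6. p1, v   [¬→-rule on 4]
7. ¬p3, v   [→-rule on 5 (branches; this branch)]
8. □((p1 → ¬p3) → ¬p1), w   [¬□-rule on 3: fresh world w, uRw]
Accessibility: uRv, uRw
The negation has an open branch (countermodel exists).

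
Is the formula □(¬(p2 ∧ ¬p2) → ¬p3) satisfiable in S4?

Satisfiable (open branch found)

1. □(¬(p2 ∧ ¬p2) → ¬p3), u
2. ¬(p2 ∧ ¬p2) → ¬p3, u
3. ¬p3, u
Accessibility: uRu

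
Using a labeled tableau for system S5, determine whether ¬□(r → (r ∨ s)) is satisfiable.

1. ¬□(r → (r ∨ s)), u
2. ¬(r → (r ∨ s)), v
3. r, v
4. ¬(r ∨ s), v
5. ¬r, v
6. ¬s, v
Accessibility: uRu, uRv, vRu, vRv
Branch closes: r and ¬r both at v.
Every branch closes; the branch above is one of them.

Unsatisfiable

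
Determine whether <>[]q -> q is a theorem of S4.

Not valid

Tableau for the negation ~(<>[]q -> q):
1. ~(<>[]q -> q), 0
2. <>[]q, 0
3. ~q, 0
4. []q, 1
5. q, 1
Accessibility: 0R0, 0R1, 1R1
The negation has an open branch (countermodel exists).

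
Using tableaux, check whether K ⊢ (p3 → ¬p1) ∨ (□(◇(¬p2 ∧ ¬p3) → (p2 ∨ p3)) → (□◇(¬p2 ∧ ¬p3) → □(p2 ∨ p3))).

Tableau for the negation ¬((p3 → ¬p1) ∨ (□(◇(¬p2 ∧ ¬p3) → (p2 ∨ p3)) → (□◇(¬p2 ∧ ¬p3) → □(p2 ∨ p3)))):
1. ¬((p3 → ¬p1) ∨ (□(◇(¬p2 ∧ ¬p3) → (p2 ∨ p3)) → (□◇(¬p2 ∧ ¬p3) → □(p2 ∨ p3)))), w0
2. ¬(p3 → ¬p1), w0
3. ¬(□(◇(¬p2 ∧ ¬p3) → (p2 ∨ p3)) → (□◇(¬p2 ∧ ¬p3) → □(p2 ∨ p3))), w0
4. p3, w0
5. p1, w0
6. □(◇(¬p2 ∧ ¬p3) → (p2 ∨ p3)), w0
7. ¬(□◇(¬p2 ∧ ¬p3) → □(p2 ∨ p3)), w0
8. □◇(¬p2 ∧ ¬p3), w0
9. ¬□(p2 ∨ p3), w0
10. ¬(p2 ∨ p3), w1
11. ¬p2, w1
12. ¬p3, w1
13. ◇(¬p2 ∧ ¬p3) → (p2 ∨ p3), w1
14. ◇(¬p2 ∧ ¬p3), w1
15. ¬◇(¬p2 ∧ ¬p3), w1
16. ¬p2 ∧ ¬p3, w2
17. ¬p2, w2
18. ¬p3, w2
19. ¬(¬p2 ∧ ¬p3), w2
20. p3, w2
Accessibility: w0Rw1, w1Rw2
Branch closes: p3 and ¬p3 both at w2.
Every branch of the negation's tableau closes; the branch above is one of them.

Valid in K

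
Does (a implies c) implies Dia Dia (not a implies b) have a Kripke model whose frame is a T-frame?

1. (a implies c) implies Dia Dia (not a implies b), u
2. Dia Dia (not a implies b), u   [implies-rule on 1 (branches; this branch)]
3. Dia (not a implies b), v   [Dia-rule on 2: fresh world v, uRv]
4. not a implies b, w   [Dia-rule on 3: fresh world w, vRw]
5. b, w   [implies-rule on 4 (branches; this branch)]
Accessibility: uRu, uRv, vRv, vRw, wRw

Satisfiable (open branch found)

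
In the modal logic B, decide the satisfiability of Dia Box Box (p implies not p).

Satisfiable (open branch found)

1. Dia Box Box (p implies not p), 0
2. Box Box (p implies not p), 1
3. Box (p implies not p), 0
4. Box (p implies not p), 1
5. p implies not p, 0
6. p implies not p, 1
7. not p, 0
8. not p, 1
Accessibility: 0R0, 0R1, 1R0, 1R1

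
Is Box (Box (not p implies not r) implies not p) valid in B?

Tableau for the negation not Box (Box (not p implies not r) implies not p):
1. not Box (Box (not p implies not r) implies not p), u
2. not (Box (not p implies not r) implies not p), v
3. Box (not p implies not r), v
4. p, v
5. not p implies not r, u
6. not p implies not r, v
7. not r, u
8. not r, v
Accessibility: uRu, uRv, vRu, vRv
The negation has an open branch (countermodel exists).

Invalid (countermodel exists)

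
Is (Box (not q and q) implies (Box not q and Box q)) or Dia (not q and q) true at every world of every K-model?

Yes, valid

Tableau for the negation not ((Box (not q and q) implies (Box not q and Box q)) or Dia (not q and q)):
1. not ((Box (not q and q) implies (Box not q and Box q)) or Dia (not q and q)), 0
2. not (Box (not q and q) implies (Box not q and Box q)), 0   [neg-or-rule on 1]
3. not Dia (not q and q), 0   [neg-or-rule on 1]
4. Box (not q and q), 0   [neg-implies-rule on 2]
5. not (Box not q and Box q), 0   [neg-implies-rule on 2]
6. not Box q, 0   [neg-and-rule on 5 (branches; this branch)]
7. not q, 1   [neg-Box-rule on 6: fresh world 1, 0R1]
8. not (not q and q), 1   [neg-Dia-rule on 3 via 0R1]
9. not q and q, 1   [Box-rule on 4 via 0R1]
10. q, 1   [and-rule on 9]
Accessibility: 0R1
Branch closes: q and not q both at 1.
Every branch of the negation's tableau closes; the branch above is one of them.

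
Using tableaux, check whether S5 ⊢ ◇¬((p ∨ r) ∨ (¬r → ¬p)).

Tableau for the negation ¬◇¬((p ∨ r) ∨ (¬r → ¬p)):
1. ¬◇¬((p ∨ r) ∨ (¬r → ¬p)), w0
2. (p ∨ r) ∨ (¬r → ¬p), w0   [¬◇-rule on 1 via w0Rw0]
3. ¬r → ¬p, w0   [∨-rule on 2 (branches; this branch)]
4. ¬p, w0   [→-rule on 3 (branches; this branch)]
Accessibility: w0Rw0
The negation has an open branch (countermodel exists).

No, not valid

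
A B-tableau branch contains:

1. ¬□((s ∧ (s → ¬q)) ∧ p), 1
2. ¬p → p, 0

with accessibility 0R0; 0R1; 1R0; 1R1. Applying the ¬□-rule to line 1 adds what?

a fresh world 2 with 1R2, and ¬((s ∧ (s → ¬q)) ∧ p) at 2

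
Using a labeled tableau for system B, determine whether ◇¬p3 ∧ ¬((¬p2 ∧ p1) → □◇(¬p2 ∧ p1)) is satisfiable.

1. ◇¬p3 ∧ ¬((¬p2 ∧ p1) → □◇(¬p2 ∧ p1)), 0
2. ◇¬p3, 0
3. ¬((¬p2 ∧ p1) → □◇(¬p2 ∧ p1)), 0
4. ¬p2 ∧ p1, 0
5. ¬□◇(¬p2 ∧ p1), 0
6. ¬p2, 0
7. p1, 0
8. ¬p3, 1
9. ¬◇(¬p2 ∧ p1), 2
10. ¬(¬p2 ∧ p1), 0
11. ¬(¬p2 ∧ p1), 2
12. ¬p1, 0
Accessibility: 0R0, 0R1, 0R2, 1R0, 1R1, 2R0, 2R2
Branch closes: p1 and ¬p1 both at 0.
(One branch shown.) All branches close.

Unsatisfiable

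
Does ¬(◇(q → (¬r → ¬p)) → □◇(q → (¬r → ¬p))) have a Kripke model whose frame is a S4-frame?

Yes, satisfiable

1. ¬(◇(q → (¬r → ¬p)) → □◇(q → (¬r → ¬p))), w0
2. ◇(q → (¬r → ¬p)), w0
3. ¬□◇(q → (¬r → ¬p)), w0
4. q → (¬r → ¬p), w1
5. ¬r → ¬p, w1
6. ¬p, w1
7. ¬◇(q → (¬r → ¬p)), w2
8. ¬(q → (¬r → ¬p)), w2
9. q, w2
10. ¬(¬r → ¬p), w2
11. ¬r, w2
12. p, w2
Accessibility: w0Rw0, w0Rw1, w0Rw2, w1Rw1, w2Rw2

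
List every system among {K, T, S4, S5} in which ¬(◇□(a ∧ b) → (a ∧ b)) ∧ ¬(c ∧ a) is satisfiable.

K, T, S4

S4-tableau for the formula:
1. ¬(◇□(a ∧ b) → (a ∧ b)) ∧ ¬(c ∧ a), w0
2. ¬(◇□(a ∧ b) → (a ∧ b)), w0   [∧-rule on 1]
3. ¬(c ∧ a), w0   [∧-rule on 1]
4. ◇□(a ∧ b), w0   [¬→-rule on 2]
5. ¬(a ∧ b), w0   [¬→-rule on 2]
6. ¬a, w0   [¬∧-rule on 3 (branches; this branch)]
7. ¬b, w0   [¬∧-rule on 5 (branches; this branch)]
8. □(a ∧ b), w1   [◇-rule on 4: fresh world w1, w0Rw1]
9. a ∧ b, w1   [□-rule on 8 via w1Rw1]
10. a, w1   [∧-rule on 9]
11. b, w1   [∧-rule on 9]
Accessibility: w0Rw0, w0Rw1, w1Rw1
Complete open branch: satisfiable in S4, hence also in K, T (this S4-model is also a K-model and a T-model).
S5-tableau for the formula:
1. ¬(◇□(a ∧ b) → (a ∧ b)) ∧ ¬(c ∧ a), w0
2. ¬(◇□(a ∧ b) → (a ∧ b)), w0   [∧-rule on 1]
3. ¬(c ∧ a), w0   [∧-rule on 1]
4. ◇□(a ∧ b), w0   [¬→-rule on 2]
5. ¬(a ∧ b), w0   [¬→-rule on 2]
6. ¬a, w0   [¬∧-rule on 3 (branches; this branch)]
7. ¬b, w0   [¬∧-rule on 5 (branches; this branch)]
8. □(a ∧ b), w1   [◇-rule on 4: fresh world w1, w0Rw1]
9. a ∧ b, w0   [□-rule on 8 via w1Rw0]
10. a, w0   [∧-rule on 9]
11. b, w0   [∧-rule on 9]
Accessibility: w0Rw0, w0Rw1, w1Rw0, w1Rw1
Branch closes: a and ¬a both at w0.
Every branch closes (one shown): unsatisfiable in S5.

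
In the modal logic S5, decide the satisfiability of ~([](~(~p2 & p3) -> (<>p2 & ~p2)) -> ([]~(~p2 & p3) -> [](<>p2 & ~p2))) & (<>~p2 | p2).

1. ~([](~(~p2 & p3) -> (<>p2 & ~p2)) -> ([]~(~p2 & p3) -> [](<>p2 & ~p2))) & (<>~p2 | p2), 0
2. ~([](~(~p2 & p3) -> (<>p2 & ~p2)) -> ([]~(~p2 & p3) -> [](<>p2 & ~p2))), 0
3. <>~p2 | p2, 0
4. [](~(~p2 & p3) -> (<>p2 & ~p2)), 0
5. ~([]~(~p2 & p3) -> [](<>p2 & ~p2)), 0
6. []~(~p2 & p3), 0
7. ~[](<>p2 & ~p2), 0
8. ~(~p2 & p3) -> (<>p2 & ~p2), 0
9. ~(~p2 & p3), 0
10. <>~p2, 0
11. <>p2 & ~p2, 0
12. <>p2, 0
13. ~p2, 0
14. ~p3, 0
15. ~(<>p2 & ~p2), 1
16. ~(~p2 & p3) -> (<>p2 & ~p2), 1
17. ~(~p2 & p3), 1
18. ~<>p2, 1
19. ~p2, 1
20. <>p2 & ~p2, 1
21. <>p2, 1
22. ~p3, 1
23. ~p2, 2
24. ~(~p2 & p3) -> (<>p2 & ~p2), 2
25. ~(~p2 & p3), 2
26. <>p2 & ~p2, 2
27. <>p2, 2
28. ~p3, 2
29. p2, 3
30. ~(~p2 & p3) -> (<>p2 & ~p2), 3
31. ~(~p2 & p3), 3
32. ~p2, 3
Accessibility: 0R0, 0R1, 0R2, 0R3, 1R0, 1R1, 1R2, 1R3, 2R0, 2R1, 2R2, 2R3, 3R0, 3R1, 3R2, 3R3
Branch closes: p2 and ~p2 both at 3.
(One branch shown.) All branches close.

No, unsatisfiable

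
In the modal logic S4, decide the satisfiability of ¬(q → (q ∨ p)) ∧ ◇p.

No, unsatisfiable

1. ¬(q → (q ∨ p)) ∧ ◇p, 0
2. ¬(q → (q ∨ p)), 0   [∧-rule on 1]
3. ◇p, 0   [∧-rule on 1]
4. q, 0   [¬→-rule on 2]
5. ¬(q ∨ p), 0   [¬→-rule on 2]
6. ¬q, 0   [¬∨-rule on 5]
7. ¬p, 0   [¬∨-rule on 5]
Accessibility: 0R0
Branch closes: q and ¬q both at 0.
All branches of the tableau close; one closing branch shown above.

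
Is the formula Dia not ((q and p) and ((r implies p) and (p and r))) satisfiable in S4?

1. Dia not ((q and p) and ((r implies p) and (p and r))), u
2. not ((q and p) and ((r implies p) and (p and r))), v
3. not ((r implies p) and (p and r)), v
4. not (p and r), v
5. not r, v
Accessibility: uRu, uRv, vRv

Satisfiable (open branch found)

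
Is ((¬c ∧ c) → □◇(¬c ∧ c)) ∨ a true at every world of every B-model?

Tableau for the negation ¬(((¬c ∧ c) → □◇(¬c ∧ c)) ∨ a):
1. ¬(((¬c ∧ c) → □◇(¬c ∧ c)) ∨ a), 0
2. ¬((¬c ∧ c) → □◇(¬c ∧ c)), 0
3. ¬a, 0
4. ¬c ∧ c, 0
5. ¬□◇(¬c ∧ c), 0
6. ¬c, 0
7. c, 0
Accessibility: 0R0
Branch closes: c and ¬c both at 0.
All branches of the negation close; one closing branch shown above.

Yes, valid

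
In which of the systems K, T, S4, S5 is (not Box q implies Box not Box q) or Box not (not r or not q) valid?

S5-tableau for the negation not ((not Box q implies Box not Box q) or Box not (not r or not q)):
1. not ((not Box q implies Box not Box q) or Box not (not r or not q)), w0
2. not (not Box q implies Box not Box q), w0   [neg-or-rule on 1]
3. not Box not (not r or not q), w0   [neg-or-rule on 1]
4. not Box q, w0   [neg-implies-rule on 2]
5. not Box not Box q, w0   [neg-implies-rule on 2]
6. not r or not q, w1   [neg-Box-rule on 3: fresh world w1, w0Rw1]
7. not r, w1   [or-rule on 6 (branches; this branch)]
8. not q, w2   [neg-Box-rule on 4: fresh world w2, w0Rw2]
9. Box q, w3   [neg-Box-rule on 5: fresh world w3, w0Rw3]
10. q, w0   [Box-rule on 9 via w3Rw0]
11. q, w1   [Box-rule on 9 via w3Rw1]
12. q, w2   [Box-rule on 9 via w3Rw2]
Accessibility: w0Rw0, w0Rw1, w0Rw2, w0Rw3, w1Rw0, w1Rw1, w1Rw2, w1Rw3, w2Rw0, w2Rw1, w2Rw2, w2Rw3, w3Rw0, w3Rw1, w3Rw2, w3Rw3
Branch closes: q and not q both at w2.
Every branch closes (one shown): valid in S5.
S4-tableau for the negation not ((not Box q implies Box not Box q) or Box not (not r or not q)):
1. not ((not Box q implies Box not Box q) or Box not (not r or not q)), w0
2. not (not Box q implies Box not Box q), w0   [neg-or-rule on 1]
3. not Box not (not r or not q), w0   [neg-or-rule on 1]
4. not Box q, w0   [neg-implies-rule on 2]
5. not Box not Box q, w0   [neg-implies-rule on 2]
6. not r or not q, w1   [neg-Box-rule on 3: fresh world w1, w0Rw1]
7. not q, w1   [or-rule on 6 (branches; this branch)]
8. not q, w2   [neg-Box-rule on 4: fresh world w2, w0Rw2]
9. Box q, w3   [neg-Box-rule on 5: fresh world w3, w0Rw3]
10. q, w3   [Box-rule on 9 via w3Rw3]
Accessibility: w0Rw0, w0Rw1, w0Rw2, w0Rw3, w1Rw1, w2Rw2, w3Rw3
Complete open branch: countermodel on an S4-frame, so not valid in S4, nor in K, T (the same frame is also a K-frame and a T-frame).

S5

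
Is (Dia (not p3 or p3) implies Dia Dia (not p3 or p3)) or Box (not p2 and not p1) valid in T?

Yes, valid

Tableau for the negation not ((Dia (not p3 or p3) implies Dia Dia (not p3 or p3)) or Box (not p2 and not p1)):
1. not ((Dia (not p3 or p3) implies Dia Dia (not p3 or p3)) or Box (not p2 and not p1)), 0
2. not (Dia (not p3 or p3) implies Dia Dia (not p3 or p3)), 0
3. not Box (not p2 and not p1), 0
4. Dia (not p3 or p3), 0
5. not Dia Dia (not p3 or p3), 0
6. not Dia (not p3 or p3), 0
7. not (not p3 or p3), 0
8. p3, 0
9. not p3, 0
Accessibility: 0R0
Branch closes: p3 and not p3 both at 0.
Every branch of the negation's tableau closes; the branch above is one of them.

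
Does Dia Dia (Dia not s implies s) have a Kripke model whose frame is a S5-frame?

Satisfiable

1. Dia Dia (Dia not s implies s), u
2. Dia (Dia not s implies s), v   [Dia-rule on 1: fresh world v, uRv]
3. Dia not s implies s, w   [Dia-rule on 2: fresh world w, vRw]
4. s, w   [implies-rule on 3 (branches; this branch)]
Accessibility: uRu, uRv, uRw, vRu, vRv, vRw, wRu, wRv, wRw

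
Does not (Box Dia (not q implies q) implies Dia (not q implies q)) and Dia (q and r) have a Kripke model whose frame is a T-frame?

1. not (Box Dia (not q implies q) implies Dia (not q implies q)) and Dia (q and r), u
2. not (Box Dia (not q implies q) implies Dia (not q implies q)), u
3. Dia (q and r), u
4. Box Dia (not q implies q), u
5. not Dia (not q implies q), u
6. Dia (not q implies q), u
7. not (not q implies q), u
8. not q, u
9. q and r, v
10. q, v
11. r, v
12. Dia (not q implies q), v
13. not (not q implies q), v
14. not q, v
Accessibility: uRu, uRv, vRv
Branch closes: q and not q both at v.
All branches of the tableau close; one closing branch shown above.

Unsatisfiable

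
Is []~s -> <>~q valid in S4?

Not valid

Tableau for the negation ~([]~s -> <>~q):
1. ~([]~s -> <>~q), 0
2. []~s, 0
3. ~<>~q, 0
4. ~s, 0
5. q, 0
Accessibility: 0R0
The negation has an open branch (countermodel exists).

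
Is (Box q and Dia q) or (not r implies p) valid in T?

Invalid (countermodel exists)

Tableau for the negation not ((Box q and Dia q) or (not r implies p)):
1. not ((Box q and Dia q) or (not r implies p)), w0
2. not (Box q and Dia q), w0
3. not (not r implies p), w0
4. not r, w0
5. not p, w0
6. not Dia q, w0
7. not q, w0
Accessibility: w0Rw0
The negation has an open branch (countermodel exists).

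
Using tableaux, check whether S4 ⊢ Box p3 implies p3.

Valid

Tableau for the negation not (Box p3 implies p3):
1. not (Box p3 implies p3), w0
2. Box p3, w0
3. not p3, w0
4. p3, w0
Accessibility: w0Rw0
Branch closes: p3 and not p3 both at w0.
All branches of the negation close; one closing branch shown above.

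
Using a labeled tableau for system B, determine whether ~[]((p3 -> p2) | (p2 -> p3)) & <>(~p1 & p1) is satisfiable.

Unsatisfiable (every branch closes)

1. ~[]((p3 -> p2) | (p2 -> p3)) & <>(~p1 & p1), u
2. ~[]((p3 -> p2) | (p2 -> p3)), u
3. <>(~p1 & p1), u
4. ~((p3 -> p2) | (p2 -> p3)), v
5. ~(p3 -> p2), v
6. ~(p2 -> p3), v
7. p3, v
8. ~p2, v
9. p2, v
10. ~p3, v
Accessibility: uRu, uRv, vRu, vRv
Branch closes: p2 and ~p2 both at v.
Every branch closes; the branch above is one of them.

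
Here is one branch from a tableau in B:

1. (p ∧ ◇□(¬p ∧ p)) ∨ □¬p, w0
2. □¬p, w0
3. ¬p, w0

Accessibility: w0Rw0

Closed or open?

No, open

There is no literal clash: for every atom and world, at most one sign appears.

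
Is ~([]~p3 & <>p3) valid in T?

Yes, valid

Tableau for the negation []~p3 & <>p3:
1. []~p3 & <>p3, 0
2. []~p3, 0
3. <>p3, 0
4. ~p3, 0
5. p3, 1
6. ~p3, 1
Accessibility: 0R0, 0R1, 1R1
Branch closes: p3 and ~p3 both at 1.
Every branch of the negation's tableau closes; the branch above is one of them.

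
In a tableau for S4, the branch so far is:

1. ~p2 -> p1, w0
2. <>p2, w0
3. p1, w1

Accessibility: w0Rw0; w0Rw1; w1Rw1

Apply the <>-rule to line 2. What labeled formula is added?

a fresh world w2 with w0Rw2, and p2 at w2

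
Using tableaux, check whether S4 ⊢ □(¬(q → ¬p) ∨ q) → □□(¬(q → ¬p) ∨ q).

Valid

Tableau for the negation ¬(□(¬(q → ¬p) ∨ q) → □□(¬(q → ¬p) ∨ q)):
1. ¬(□(¬(q → ¬p) ∨ q) → □□(¬(q → ¬p) ∨ q)), w0
2. □(¬(q → ¬p) ∨ q), w0
3. ¬□□(¬(q → ¬p) ∨ q), w0
4. ¬(q → ¬p) ∨ q, w0
5. ¬(q → ¬p), w0
6. q, w0
7. p, w0
8. ¬□(¬(q → ¬p) ∨ q), w1
9. ¬(q → ¬p) ∨ q, w1
10. ¬(q → ¬p), w1
11. q, w1
12. p, w1
13. ¬(¬(q → ¬p) ∨ q), w2
14. q → ¬p, w2
15. ¬q, w2
16. ¬(q → ¬p) ∨ q, w2
17. ¬p, w2
18. ¬(q → ¬p), w2
19. q, w2
20. p, w2
Accessibility: w0Rw0, w0Rw1, w0Rw2, w1Rw1, w1Rw2, w2Rw2
Branch closes: q and ¬q both at w2.
All branches of the negation close; one closing branch shown above.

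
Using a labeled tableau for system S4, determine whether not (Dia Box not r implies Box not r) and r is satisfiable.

Satisfiable

1. not (Dia Box not r implies Box not r) and r, u
2. not (Dia Box not r implies Box not r), u
3. r, u
4. Dia Box not r, u
5. not Box not r, u
6. Box not r, v
7. not r, v
8. r, w
Accessibility: uRu, uRv, uRw, vRv, wRw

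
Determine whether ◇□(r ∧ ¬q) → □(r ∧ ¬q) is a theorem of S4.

Not valid

Tableau for the negation ¬(◇□(r ∧ ¬q) → □(r ∧ ¬q)):
1. ¬(◇□(r ∧ ¬q) → □(r ∧ ¬q)), 0
2. ◇□(r ∧ ¬q), 0
3. ¬□(r ∧ ¬q), 0
4. □(r ∧ ¬q), 1
5. r ∧ ¬q, 1
6. r, 1
7. ¬q, 1
8. ¬(r ∧ ¬q), 2
9. q, 2
Accessibility: 0R0, 0R1, 0R2, 1R1, 2R2
The negation has an open branch (countermodel exists).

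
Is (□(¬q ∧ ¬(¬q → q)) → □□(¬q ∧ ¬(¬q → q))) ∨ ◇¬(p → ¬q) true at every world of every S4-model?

Tableau for the negation ¬((□(¬q ∧ ¬(¬q → q)) → □□(¬q ∧ ¬(¬q → q))) ∨ ◇¬(p → ¬q)):
1. ¬((□(¬q ∧ ¬(¬q → q)) → □□(¬q ∧ ¬(¬q → q))) ∨ ◇¬(p → ¬q)), u
2. ¬(□(¬q ∧ ¬(¬q → q)) → □□(¬q ∧ ¬(¬q → q))), u
3. ¬◇¬(p → ¬q), u
4. □(¬q ∧ ¬(¬q → q)), u
5. ¬□□(¬q ∧ ¬(¬q → q)), u
6. p → ¬q, u
7. ¬q ∧ ¬(¬q → q), u
8. ¬q, u
9. ¬(¬q → q), u
10. ¬□(¬q ∧ ¬(¬q → q)), v
11. p → ¬q, v
12. ¬q ∧ ¬(¬q → q), v
13. ¬q, v
14. ¬(¬q → q), v
15. ¬(¬q ∧ ¬(¬q → q)), w
16. p → ¬q, w
17. ¬q ∧ ¬(¬q → q), w
18. ¬q, w
19. ¬(¬q → q), w
20. ¬q → q, w
21. q, w
Accessibility: uRu, uRv, uRw, vRv, vRw, wRw
Branch closes: q and ¬q both at w.
All branches of the negation close; one closing branch shown above.

Valid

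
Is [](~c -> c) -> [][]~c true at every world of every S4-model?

Tableau for the negation ~([](~c -> c) -> [][]~c):
1. ~([](~c -> c) -> [][]~c), 0
2. [](~c -> c), 0
3. ~[][]~c, 0
4. ~c -> c, 0
5. c, 0
6. ~[]~c, 1
7. ~c -> c, 1
8. c, 1
9. c, 2
10. ~c -> c, 2
Accessibility: 0R0, 0R1, 0R2, 1R1, 1R2, 2R2
The negation has an open branch (countermodel exists).

Invalid (countermodel exists)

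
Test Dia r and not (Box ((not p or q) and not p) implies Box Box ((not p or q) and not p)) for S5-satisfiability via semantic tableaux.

No, unsatisfiable

1. Dia r and not (Box ((not p or q) and not p) implies Box Box ((not p or q) and not p)), u
2. Dia r, u
3. not (Box ((not p or q) and not p) implies Box Box ((not p or q) and not p)), u
4. Box ((not p or q) and not p), u
5. not Box Box ((not p or q) and not p), u
6. (not p or q) and not p, u
7. not p or q, u
8. not p, u
9. q, u
10. r, v
11. (not p or q) and not p, v
12. not p or q, v
13. not p, v
14. q, v
15. not Box ((not p or q) and not p), w
16. (not p or q) and not p, w
17. not p or q, w
18. not p, w
19. q, w
20. not ((not p or q) and not p), x
21. (not p or q) and not p, x
22. not p or q, x
23. not p, x
24. not (not p or q), x
25. p, x
26. not q, x
Accessibility: uRu, uRv, uRw, uRx, vRu, vRv, vRw, vRx, wRu, wRv, wRw, wRx, xRu, xRv, xRw, xRx
Branch closes: p and not p both at x.
Every branch closes; the branch above is one of them.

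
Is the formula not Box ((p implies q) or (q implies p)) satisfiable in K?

Unsatisfiable

1. not Box ((p implies q) or (q implies p)), 0
2. not ((p implies q) or (q implies p)), 1   [neg-Box-rule on 1: fresh world 1, 0R1]
3. not (p implies q), 1   [neg-or-rule on 2]
4. not (q implies p), 1   [neg-or-rule on 2]
5. p, 1   [neg-implies-rule on 3]
6. not q, 1   [neg-implies-rule on 3]
7. q, 1   [neg-implies-rule on 4]
8. not p, 1   [neg-implies-rule on 4]
Accessibility: 0R1
Branch closes: q and not q both at 1.
Every branch closes; the branch above is one of them.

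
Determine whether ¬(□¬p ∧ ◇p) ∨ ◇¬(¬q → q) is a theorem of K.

Tableau for the negation ¬(¬(□¬p ∧ ◇p) ∨ ◇¬(¬q → q)):
1. ¬(¬(□¬p ∧ ◇p) ∨ ◇¬(¬q → q)), u
2. □¬p ∧ ◇p, u
3. ¬◇¬(¬q → q), u
4. □¬p, u
5. ◇p, u
6. p, v
7. ¬q → q, v
8. ¬p, v
Accessibility: uRv
Branch closes: p and ¬p both at v.
Every branch of the negation's tableau closes; the branch above is one of them.

Valid in K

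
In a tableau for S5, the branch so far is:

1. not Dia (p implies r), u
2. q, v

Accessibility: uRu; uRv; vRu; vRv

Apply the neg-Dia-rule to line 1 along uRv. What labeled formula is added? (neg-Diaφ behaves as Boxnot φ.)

not (p implies r), v

neg-Diaφ behaves as Boxnot φ: propagate the negated body to each accessible world.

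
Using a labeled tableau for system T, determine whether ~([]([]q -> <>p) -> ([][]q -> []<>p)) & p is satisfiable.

Unsatisfiable (every branch closes)

1. ~([]([]q -> <>p) -> ([][]q -> []<>p)) & p, u
2. ~([]([]q -> <>p) -> ([][]q -> []<>p)), u
3. p, u
4. []([]q -> <>p), u
5. ~([][]q -> []<>p), u
6. [][]q, u
7. ~[]<>p, u
8. []q -> <>p, u
9. []q, u
10. q, u
11. <>p, u
12. ~<>p, v
13. []q -> <>p, v
14. []q, v
15. q, v
16. ~p, v
17. ~[]q, v
18. p, w
19. []q -> <>p, w
20. []q, w
21. q, w
22. <>p, w
23. ~q, x
24. ~p, x
25. q, x
Accessibility: uRu, uRv, uRw, vRv, vRx, wRw, xRx
Branch closes: q and ~q both at x.
All branches of the tableau close; one closing branch shown above.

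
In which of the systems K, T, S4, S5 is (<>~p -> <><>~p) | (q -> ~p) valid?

T-tableau for the negation ~((<>~p -> <><>~p) | (q -> ~p)):
1. ~((<>~p -> <><>~p) | (q -> ~p)), u
2. ~(<>~p -> <><>~p), u
3. ~(q -> ~p), u
4. <>~p, u
5. ~<><>~p, u
6. q, u
7. p, u
8. ~<>~p, u
9. ~p, v
10. ~<>~p, v
11. p, v
Accessibility: uRu, uRv, vRv
Branch closes: p and ~p both at v.
Every branch closes (one shown): valid in T, hence also in S4, S5 (every theorem of T is a theorem of S4 and S5).
K-tableau for the negation ~((<>~p -> <><>~p) | (q -> ~p)):
1. ~((<>~p -> <><>~p) | (q -> ~p)), u
2. ~(<>~p -> <><>~p), u
3. ~(q -> ~p), u
4. <>~p, u
5. ~<><>~p, u
6. q, u
7. p, u
8. ~p, v
9. ~<>~p, v
Accessibility: uRv
Complete open branch: countermodel on a K-frame, so not valid in K.

T, S4, S5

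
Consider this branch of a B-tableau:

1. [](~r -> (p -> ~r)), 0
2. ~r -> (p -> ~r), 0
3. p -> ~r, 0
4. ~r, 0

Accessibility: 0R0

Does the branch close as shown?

There is no literal clash: for every atom and world, at most one sign appears.

No, open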